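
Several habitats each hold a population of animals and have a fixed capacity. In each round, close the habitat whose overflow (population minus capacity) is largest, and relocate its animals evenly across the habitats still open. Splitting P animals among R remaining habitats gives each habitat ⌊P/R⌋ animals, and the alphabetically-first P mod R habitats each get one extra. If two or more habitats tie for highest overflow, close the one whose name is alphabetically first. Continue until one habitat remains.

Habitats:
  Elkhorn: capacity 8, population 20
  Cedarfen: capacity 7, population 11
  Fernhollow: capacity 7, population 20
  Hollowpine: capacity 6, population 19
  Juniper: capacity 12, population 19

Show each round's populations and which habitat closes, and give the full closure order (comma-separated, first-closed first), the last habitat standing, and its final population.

Round 1: Cedarfen=11 Elkhorn=20 Fernhollow=20 Hollowpine=19 Juniper=19 → close Fernhollow (overflow 13)
  20÷4 = 5 each, +1 to first 0
Round 2: Cedarfen=16 Elkhorn=25 Hollowpine=24 Juniper=24 → close Hollowpine (overflow 18)
  24÷3 = 8 each, +1 to first 0
Round 3: Cedarfen=24 Elkhorn=33 Juniper=32 → close Elkhorn (overflow 25)
  33÷2 = 16 each, +1 to first 1
Round 4: Cedarfen=41 Juniper=48 → close Juniper (overflow 36)
  48÷1 = 48 each, +1 to first 0

Closure order: Fernhollow, Hollowpine, Elkhorn, Juniper
Last habitat: Cedarfen with 89 animals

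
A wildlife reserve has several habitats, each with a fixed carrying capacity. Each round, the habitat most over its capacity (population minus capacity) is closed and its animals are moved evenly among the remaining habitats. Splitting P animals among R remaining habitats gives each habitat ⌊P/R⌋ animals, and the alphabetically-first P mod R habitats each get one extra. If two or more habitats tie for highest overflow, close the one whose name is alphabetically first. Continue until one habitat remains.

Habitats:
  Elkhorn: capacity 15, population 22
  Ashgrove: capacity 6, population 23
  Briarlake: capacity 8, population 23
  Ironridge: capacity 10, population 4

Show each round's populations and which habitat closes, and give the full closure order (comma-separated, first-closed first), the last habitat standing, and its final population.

Round 1: Ashgrove=23 Briarlake=23 Elkhorn=22 Ironridge=4 → close Ashgrove (overflow 17)
  23÷3 = 7 each, +1 to first 2
Round 2: Briarlake=31 Elkhorn=30 Ironridge=11 → close Briarlake (overflow 23)
  31÷2 = 15 each, +1 to first 1
Round 3: Elkhorn=46 Ironridge=26 → close Elkhorn (overflow 31)
  46÷1 = 46 each, +1 to first 0

Closure order: Ashgrove, Briarlake, Elkhorn
Last habitat: Ironridge with 72 animals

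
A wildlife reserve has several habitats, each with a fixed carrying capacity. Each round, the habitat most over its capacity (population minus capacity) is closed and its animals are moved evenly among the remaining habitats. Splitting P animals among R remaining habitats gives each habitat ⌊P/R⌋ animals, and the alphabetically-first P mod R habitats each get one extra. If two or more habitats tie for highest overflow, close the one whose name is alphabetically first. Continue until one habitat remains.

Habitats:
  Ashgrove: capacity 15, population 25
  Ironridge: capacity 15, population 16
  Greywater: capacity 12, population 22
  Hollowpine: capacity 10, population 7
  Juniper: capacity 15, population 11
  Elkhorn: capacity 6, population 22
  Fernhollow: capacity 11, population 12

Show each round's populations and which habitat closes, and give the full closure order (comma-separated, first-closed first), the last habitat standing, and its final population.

Round 1: Ashgrove=25 Elkhorn=22 Fernhollow=12 Greywater=22 Hollowpine=7 Ironridge=16 Juniper=11 → close Elkhorn (overflow 16)
  22÷6 = 3 each, +1 to first 4
Round 2: Ashgrove=29 Fernhollow=16 Greywater=26 Hollowpine=11 Ironridge=19 Juniper=14 → close Ashgrove (overflow 14)
  29÷5 = 5 each, +1 to first 4
Round 3: Fernhollow=22 Greywater=32 Hollowpine=17 Ironridge=25 Juniper=19 → close Greywater (overflow 20)
  32÷4 = 8 each, +1 to first 0
Round 4: Fernhollow=30 Hollowpine=25 Ironridge=33 Juniper=27 → close Fernhollow (overflow 19)
  30÷3 = 10 each, +1 to first 0
Round 5: Hollowpine=35 Ironridge=43 Juniper=37 → close Ironridge (overflow 28)
  43÷2 = 21 each, +1 to first 1
Round 6: Hollowpine=57 Juniper=58 → close Hollowpine (overflow 47)
  57÷1 = 57 each, +1 to first 0

Closure order: Elkhorn, Ashgrove, Greywater, Fernhollow, Ironridge, Hollowpine
Last habitat: Juniper with 115 animals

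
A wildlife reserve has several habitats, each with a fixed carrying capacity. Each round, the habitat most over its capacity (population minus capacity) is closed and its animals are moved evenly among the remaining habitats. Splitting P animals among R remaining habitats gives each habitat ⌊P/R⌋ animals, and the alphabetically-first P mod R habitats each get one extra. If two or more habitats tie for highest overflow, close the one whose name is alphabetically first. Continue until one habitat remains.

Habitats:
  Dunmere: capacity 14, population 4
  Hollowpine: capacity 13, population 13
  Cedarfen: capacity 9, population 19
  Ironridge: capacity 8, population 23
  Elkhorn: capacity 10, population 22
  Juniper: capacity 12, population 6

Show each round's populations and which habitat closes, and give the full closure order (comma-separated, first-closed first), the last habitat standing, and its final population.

Closure order: Ironridge, Elkhorn, Cedarfen, Hollowpine, Juniper
Last habitat: Dunmere with 87 animals

Round 1: Cedarfen=19 Dunmere=4 Elkhorn=22 Hollowpine=13 Ironridge=23 Juniper=6 → close Ironridge (overflow 15)
  23÷5 = 4 each, +1 to first 3
Round 2: Cedarfen=24 Dunmere=9 Elkhorn=27 Hollowpine=17 Juniper=10 → close Elkhorn (overflow 17)
  27÷4 = 6 each, +1 to first 3
Round 3: Cedarfen=31 Dunmere=16 Hollowpine=24 Juniper=16 → close Cedarfen (overflow 22)
  31÷3 = 10 each, +1 to first 1
Round 4: Dunmere=27 Hollowpine=34 Juniper=26 → close Hollowpine (overflow 21)
  34÷2 = 17 each, +1 to first 0
Round 5: Dunmere=44 Juniper=43 → close Juniper (overflow 31)
  43÷1 = 43 each, +1 to first 0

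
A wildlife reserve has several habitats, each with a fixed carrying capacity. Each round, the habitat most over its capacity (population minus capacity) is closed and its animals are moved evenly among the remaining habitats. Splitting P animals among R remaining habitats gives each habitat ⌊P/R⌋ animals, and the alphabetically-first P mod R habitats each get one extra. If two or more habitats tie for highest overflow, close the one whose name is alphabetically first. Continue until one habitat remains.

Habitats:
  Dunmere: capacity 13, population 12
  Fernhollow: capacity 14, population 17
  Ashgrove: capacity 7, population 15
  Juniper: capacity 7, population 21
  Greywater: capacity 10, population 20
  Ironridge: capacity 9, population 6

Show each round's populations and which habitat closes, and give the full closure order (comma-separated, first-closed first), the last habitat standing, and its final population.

Closure order: Juniper, Greywater, Ashgrove, Fernhollow, Dunmere
Last habitat: Ironridge with 91 animals

Round 1: Ashgrove=15 Dunmere=12 Fernhollow=17 Greywater=20 Ironridge=6 Juniper=21 → close Juniper (overflow 14)
  21÷5 = 4 each, +1 to first 1
Round 2: Ashgrove=20 Dunmere=16 Fernhollow=21 Greywater=24 Ironridge=10 → close Greywater (overflow 14)
  24÷4 = 6 each, +1 to first 0
Round 3: Ashgrove=26 Dunmere=22 Fernhollow=27 Ironridge=16 → close Ashgrove (overflow 19)
  26÷3 = 8 each, +1 to first 2
Round 4: Dunmere=31 Fernhollow=36 Ironridge=24 → close Fernhollow (overflow 22)
  36÷2 = 18 each, +1 to first 0
Round 5: Dunmere=49 Ironridge=42 → close Dunmere (overflow 36)
  49÷1 = 49 each, +1 to first 0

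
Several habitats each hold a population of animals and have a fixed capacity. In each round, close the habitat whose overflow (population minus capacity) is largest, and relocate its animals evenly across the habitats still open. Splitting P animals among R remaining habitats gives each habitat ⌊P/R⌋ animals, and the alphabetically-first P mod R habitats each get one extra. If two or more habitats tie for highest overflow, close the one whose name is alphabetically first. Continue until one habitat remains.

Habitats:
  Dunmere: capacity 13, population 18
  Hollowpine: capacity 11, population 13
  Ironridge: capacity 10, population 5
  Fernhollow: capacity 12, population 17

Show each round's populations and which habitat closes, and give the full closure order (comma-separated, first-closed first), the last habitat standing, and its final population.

Closure order: Dunmere, Fernhollow, Hollowpine
Last habitat: Ironridge with 53 animals

Round 1: Dunmere=18 Fernhollow=17 Hollowpine=13 Ironridge=5 → close Dunmere (overflow 5)
  18÷3 = 6 each, +1 to first 0
Round 2: Fernhollow=23 Hollowpine=19 Ironridge=11 → close Fernhollow (overflow 11)
  23÷2 = 11 each, +1 to first 1
Round 3: Hollowpine=31 Ironridge=22 → close Hollowpine (overflow 20)
  31÷1 = 31 each, +1 to first 0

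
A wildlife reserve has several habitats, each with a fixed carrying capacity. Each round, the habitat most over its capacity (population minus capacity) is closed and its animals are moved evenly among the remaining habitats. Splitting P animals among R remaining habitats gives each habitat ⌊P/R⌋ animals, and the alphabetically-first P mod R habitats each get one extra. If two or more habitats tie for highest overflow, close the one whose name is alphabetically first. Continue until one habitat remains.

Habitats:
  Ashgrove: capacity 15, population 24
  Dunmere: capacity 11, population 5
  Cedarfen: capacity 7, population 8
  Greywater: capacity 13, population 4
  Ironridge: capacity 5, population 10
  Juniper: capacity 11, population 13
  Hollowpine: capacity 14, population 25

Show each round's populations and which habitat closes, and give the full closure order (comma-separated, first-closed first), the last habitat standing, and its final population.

Round 1: Ashgrove=24 Cedarfen=8 Dunmere=5 Greywater=4 Hollowpine=25 Ironridge=10 Juniper=13 → close Hollowpine (overflow 11)
  25÷6 = 4 each, +1 to first 1
Round 2: Ashgrove=29 Cedarfen=12 Dunmere=9 Greywater=8 Ironridge=14 Juniper=17 → close Ashgrove (overflow 14)
  29÷5 = 5 each, +1 to first 4
Round 3: Cedarfen=18 Dunmere=15 Greywater=14 Ironridge=20 Juniper=22 → close Ironridge (overflow 15)
  20÷4 = 5 each, +1 to first 0
Round 4: Cedarfen=23 Dunmere=20 Greywater=19 Juniper=27 → close Cedarfen (overflow 16)
  23÷3 = 7 each, +1 to first 2
Round 5: Dunmere=28 Greywater=27 Juniper=34 → close Juniper (overflow 23)
  34÷2 = 17 each, +1 to first 0
Round 6: Dunmere=45 Greywater=44 → close Dunmere (overflow 34)
  45÷1 = 45 each, +1 to first 0

Closure order: Hollowpine, Ashgrove, Ironridge, Cedarfen, Juniper, Dunmere
Last habitat: Greywater with 89 animals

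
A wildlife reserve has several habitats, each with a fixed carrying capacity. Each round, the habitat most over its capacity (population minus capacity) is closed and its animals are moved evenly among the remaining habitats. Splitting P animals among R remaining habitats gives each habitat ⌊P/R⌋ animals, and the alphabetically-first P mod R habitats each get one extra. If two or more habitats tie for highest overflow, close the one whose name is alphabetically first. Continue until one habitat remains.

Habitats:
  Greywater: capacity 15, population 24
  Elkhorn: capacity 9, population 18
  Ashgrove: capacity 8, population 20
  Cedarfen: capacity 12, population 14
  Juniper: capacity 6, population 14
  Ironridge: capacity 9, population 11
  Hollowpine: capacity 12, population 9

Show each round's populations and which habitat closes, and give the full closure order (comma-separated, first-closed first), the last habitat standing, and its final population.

Closure order: Ashgrove, Elkhorn, Greywater, Juniper, Cedarfen, Ironridge
Last habitat: Hollowpine with 110 animals

Round 1: Ashgrove=20 Cedarfen=14 Elkhorn=18 Greywater=24 Hollowpine=9 Ironridge=11 Juniper=14 → close Ashgrove (overflow 12)
  20÷6 = 3 each, +1 to first 2
Round 2: Cedarfen=18 Elkhorn=22 Greywater=27 Hollowpine=12 Ironridge=14 Juniper=17 → close Elkhorn (overflow 13)
  22÷5 = 4 each, +1 to first 2
Round 3: Cedarfen=23 Greywater=32 Hollowpine=16 Ironridge=18 Juniper=21 → close Greywater (overflow 17)
  32÷4 = 8 each, +1 to first 0
Round 4: Cedarfen=31 Hollowpine=24 Ironridge=26 Juniper=29 → close Juniper (overflow 23)
  29÷3 = 9 each, +1 to first 2
Round 5: Cedarfen=41 Hollowpine=34 Ironridge=35 → close Cedarfen (overflow 29)
  41÷2 = 20 each, +1 to first 1
Round 6: Hollowpine=55 Ironridge=55 → close Ironridge (overflow 46)
  55÷1 = 55 each, +1 to first 0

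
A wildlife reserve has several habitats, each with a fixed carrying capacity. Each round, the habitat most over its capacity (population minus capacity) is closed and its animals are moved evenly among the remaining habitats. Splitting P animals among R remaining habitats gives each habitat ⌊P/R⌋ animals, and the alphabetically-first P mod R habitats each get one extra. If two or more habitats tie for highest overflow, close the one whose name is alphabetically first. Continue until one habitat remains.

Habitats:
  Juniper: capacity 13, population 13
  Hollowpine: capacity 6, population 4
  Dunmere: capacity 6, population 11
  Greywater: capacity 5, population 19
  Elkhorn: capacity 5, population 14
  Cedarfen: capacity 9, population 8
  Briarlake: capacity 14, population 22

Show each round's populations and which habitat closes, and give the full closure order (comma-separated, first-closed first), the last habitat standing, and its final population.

Closure order: Greywater, Briarlake, Elkhorn, Dunmere, Cedarfen, Juniper
Last habitat: Hollowpine with 91 animals

Round 1: Briarlake=22 Cedarfen=8 Dunmere=11 Elkhorn=14 Greywater=19 Hollowpine=4 Juniper=13 → close Greywater (overflow 14)
  19÷6 = 3 each, +1 to first 1
Round 2: Briarlake=26 Cedarfen=11 Dunmere=14 Elkhorn=17 Hollowpine=7 Juniper=16 → close Briarlake (overflow 12)
  26÷5 = 5 each, +1 to first 1
Round 3: Cedarfen=17 Dunmere=19 Elkhorn=22 Hollowpine=12 Juniper=21 → close Elkhorn (overflow 17)
  22÷4 = 5 each, +1 to first 2
Round 4: Cedarfen=23 Dunmere=25 Hollowpine=17 Juniper=26 → close Dunmere (overflow 19)
  25÷3 = 8 each, +1 to first 1
Round 5: Cedarfen=32 Hollowpine=25 Juniper=34 → close Cedarfen (overflow 23)
  32÷2 = 16 each, +1 to first 0
Round 6: Hollowpine=41 Juniper=50 → close Juniper (overflow 37)
  50÷1 = 50 each, +1 to first 0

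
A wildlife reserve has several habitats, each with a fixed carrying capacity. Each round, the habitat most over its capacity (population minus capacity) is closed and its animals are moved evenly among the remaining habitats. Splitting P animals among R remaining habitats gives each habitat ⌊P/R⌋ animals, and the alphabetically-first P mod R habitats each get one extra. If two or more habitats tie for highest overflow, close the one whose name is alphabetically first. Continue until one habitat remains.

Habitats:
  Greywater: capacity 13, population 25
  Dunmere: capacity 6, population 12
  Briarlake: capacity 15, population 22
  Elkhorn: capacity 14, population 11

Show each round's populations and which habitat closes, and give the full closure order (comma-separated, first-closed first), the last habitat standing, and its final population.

Closure order: Greywater, Briarlake, Dunmere
Last habitat: Elkhorn with 70 animals

Round 1: Briarlake=22 Dunmere=12 Elkhorn=11 Greywater=25 → close Greywater (overflow 12)
  25÷3 = 8 each, +1 to first 1
Round 2: Briarlake=31 Dunmere=20 Elkhorn=19 → close Briarlake (overflow 16)
  31÷2 = 15 each, +1 to first 1
Round 3: Dunmere=36 Elkhorn=34 → close Dunmere (overflow 30)
  36÷1 = 36 each, +1 to first 0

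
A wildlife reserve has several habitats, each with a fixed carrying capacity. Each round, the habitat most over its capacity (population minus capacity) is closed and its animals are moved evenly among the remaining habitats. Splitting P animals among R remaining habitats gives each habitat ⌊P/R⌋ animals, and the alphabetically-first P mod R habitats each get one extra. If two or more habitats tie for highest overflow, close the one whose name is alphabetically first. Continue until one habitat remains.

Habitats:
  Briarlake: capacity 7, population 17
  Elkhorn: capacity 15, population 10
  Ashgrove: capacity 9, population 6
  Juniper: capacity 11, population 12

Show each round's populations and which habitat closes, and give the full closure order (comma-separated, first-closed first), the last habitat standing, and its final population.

Round 1: Ashgrove=6 Briarlake=17 Elkhorn=10 Juniper=12 → close Briarlake (overflow 10)
  17÷3 = 5 each, +1 to first 2
Round 2: Ashgrove=12 Elkhorn=16 Juniper=17 → close Juniper (overflow 6)
  17÷2 = 8 each, +1 to first 1
Round 3: Ashgrove=21 Elkhorn=24 → close Ashgrove (overflow 12)
  21÷1 = 21 each, +1 to first 0

Closure order: Briarlake, Juniper, Ashgrove
Last habitat: Elkhorn with 45 animals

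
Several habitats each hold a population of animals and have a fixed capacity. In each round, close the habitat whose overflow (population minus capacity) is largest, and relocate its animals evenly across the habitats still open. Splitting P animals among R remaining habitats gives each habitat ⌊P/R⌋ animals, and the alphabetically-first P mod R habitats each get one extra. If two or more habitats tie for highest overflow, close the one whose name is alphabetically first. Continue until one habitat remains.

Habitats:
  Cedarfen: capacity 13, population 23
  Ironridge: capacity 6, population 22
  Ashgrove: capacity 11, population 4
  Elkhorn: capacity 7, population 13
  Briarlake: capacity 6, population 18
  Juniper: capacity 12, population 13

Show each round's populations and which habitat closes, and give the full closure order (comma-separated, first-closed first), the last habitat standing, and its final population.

Closure order: Ironridge, Briarlake, Cedarfen, Elkhorn, Juniper
Last habitat: Ashgrove with 93 animals

Round 1: Ashgrove=4 Briarlake=18 Cedarfen=23 Elkhorn=13 Ironridge=22 Juniper=13 → close Ironridge (overflow 16)
  22÷5 = 4 each, +1 to first 2
Round 2: Ashgrove=9 Briarlake=23 Cedarfen=27 Elkhorn=17 Juniper=17 → close Briarlake (overflow 17)
  23÷4 = 5 each, +1 to first 3
Round 3: Ashgrove=15 Cedarfen=33 Elkhorn=23 Juniper=22 → close Cedarfen (overflow 20)
  33÷3 = 11 each, +1 to first 0
Round 4: Ashgrove=26 Elkhorn=34 Juniper=33 → close Elkhorn (overflow 27)
  34÷2 = 17 each, +1 to first 0
Round 5: Ashgrove=43 Juniper=50 → close Juniper (overflow 38)
  50÷1 = 50 each, +1 to first 0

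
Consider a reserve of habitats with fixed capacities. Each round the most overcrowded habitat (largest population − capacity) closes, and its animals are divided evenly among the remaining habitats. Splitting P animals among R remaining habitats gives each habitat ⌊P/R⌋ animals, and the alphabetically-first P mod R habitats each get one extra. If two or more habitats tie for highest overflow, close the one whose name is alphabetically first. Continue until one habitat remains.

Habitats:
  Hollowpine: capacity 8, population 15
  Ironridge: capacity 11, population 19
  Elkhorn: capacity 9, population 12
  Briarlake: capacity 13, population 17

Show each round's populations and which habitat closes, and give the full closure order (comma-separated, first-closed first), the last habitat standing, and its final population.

Round 1: Briarlake=17 Elkhorn=12 Hollowpine=15 Ironridge=19 → close Ironridge (overflow 8)
  19÷3 = 6 each, +1 to first 1
Round 2: Briarlake=24 Elkhorn=18 Hollowpine=21 → close Hollowpine (overflow 13)
  21÷2 = 10 each, +1 to first 1
Round 3: Briarlake=35 Elkhorn=28 → close Briarlake (overflow 22)
  35÷1 = 35 each, +1 to first 0

Closure order: Ironridge, Hollowpine, Briarlake
Last habitat: Elkhorn with 63 animals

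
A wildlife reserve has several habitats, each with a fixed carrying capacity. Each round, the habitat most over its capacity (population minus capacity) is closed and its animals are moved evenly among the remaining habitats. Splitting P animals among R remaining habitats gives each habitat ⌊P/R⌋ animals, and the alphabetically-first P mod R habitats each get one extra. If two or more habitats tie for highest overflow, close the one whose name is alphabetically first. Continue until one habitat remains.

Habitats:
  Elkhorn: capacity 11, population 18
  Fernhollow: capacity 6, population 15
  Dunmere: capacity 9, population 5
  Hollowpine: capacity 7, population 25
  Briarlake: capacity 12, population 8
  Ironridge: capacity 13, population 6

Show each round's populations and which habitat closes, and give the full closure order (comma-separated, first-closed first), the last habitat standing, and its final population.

Round 1: Briarlake=8 Dunmere=5 Elkhorn=18 Fernhollow=15 Hollowpine=25 Ironridge=6 → close Hollowpine (overflow 18)
  25÷5 = 5 each, +1 to first 0
Round 2: Briarlake=13 Dunmere=10 Elkhorn=23 Fernhollow=20 Ironridge=11 → close Fernhollow (overflow 14)
  20÷4 = 5 each, +1 to first 0
Round 3: Briarlake=18 Dunmere=15 Elkhorn=28 Ironridge=16 → close Elkhorn (overflow 17)
  28÷3 = 9 each, +1 to first 1
Round 4: Briarlake=28 Dunmere=24 Ironridge=25 → close Briarlake (overflow 16)
  28÷2 = 14 each, +1 to first 0
Round 5: Dunmere=38 Ironridge=39 → close Dunmere (overflow 29)
  38÷1 = 38 each, +1 to first 0

Closure order: Hollowpine, Fernhollow, Elkhorn, Briarlake, Dunmere
Last habitat: Ironridge with 77 animals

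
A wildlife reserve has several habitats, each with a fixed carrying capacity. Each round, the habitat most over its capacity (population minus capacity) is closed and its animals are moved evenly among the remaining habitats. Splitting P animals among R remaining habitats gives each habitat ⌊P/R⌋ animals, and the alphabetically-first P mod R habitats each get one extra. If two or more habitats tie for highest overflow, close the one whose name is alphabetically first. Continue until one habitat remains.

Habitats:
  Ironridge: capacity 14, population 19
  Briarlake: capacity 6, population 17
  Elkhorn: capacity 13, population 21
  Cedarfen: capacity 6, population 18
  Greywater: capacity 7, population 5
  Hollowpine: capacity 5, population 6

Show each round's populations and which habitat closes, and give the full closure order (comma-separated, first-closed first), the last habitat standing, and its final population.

Round 1: Briarlake=17 Cedarfen=18 Elkhorn=21 Greywater=5 Hollowpine=6 Ironridge=19 → close Cedarfen (overflow 12)
  18÷5 = 3 each, +1 to first 3
Round 2: Briarlake=21 Elkhorn=25 Greywater=9 Hollowpine=9 Ironridge=22 → close Briarlake (overflow 15)
  21÷4 = 5 each, +1 to first 1
Round 3: Elkhorn=31 Greywater=14 Hollowpine=14 Ironridge=27 → close Elkhorn (overflow 18)
  31÷3 = 10 each, +1 to first 1
Round 4: Greywater=25 Hollowpine=24 Ironridge=37 → close Ironridge (overflow 23)
  37÷2 = 18 each, +1 to first 1
Round 5: Greywater=44 Hollowpine=42 → close Greywater (overflow 37)
  44÷1 = 44 each, +1 to first 0

Closure order: Cedarfen, Briarlake, Elkhorn, Ironridge, Greywater
Last habitat: Hollowpine with 86 animals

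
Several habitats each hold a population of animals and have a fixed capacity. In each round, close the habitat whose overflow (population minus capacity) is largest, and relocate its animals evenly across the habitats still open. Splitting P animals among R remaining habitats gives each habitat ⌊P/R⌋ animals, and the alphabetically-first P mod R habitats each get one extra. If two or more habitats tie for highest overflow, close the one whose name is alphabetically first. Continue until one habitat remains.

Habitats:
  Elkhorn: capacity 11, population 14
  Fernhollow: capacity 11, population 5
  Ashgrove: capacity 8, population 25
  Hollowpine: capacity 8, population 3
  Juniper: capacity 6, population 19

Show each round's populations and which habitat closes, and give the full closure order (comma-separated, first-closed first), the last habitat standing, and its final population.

Round 1: Ashgrove=25 Elkhorn=14 Fernhollow=5 Hollowpine=3 Juniper=19 → close Ashgrove (overflow 17)
  25÷4 = 6 each, +1 to first 1
Round 2: Elkhorn=21 Fernhollow=11 Hollowpine=9 Juniper=25 → close Juniper (overflow 19)
  25÷3 = 8 each, +1 to first 1
Round 3: Elkhorn=30 Fernhollow=19 Hollowpine=17 → close Elkhorn (overflow 19)
  30÷2 = 15 each, +1 to first 0
Round 4: Fernhollow=34 Hollowpine=32 → close Hollowpine (overflow 24)
  32÷1 = 32 each, +1 to first 0

Closure order: Ashgrove, Juniper, Elkhorn, Hollowpine
Last habitat: Fernhollow with 66 animals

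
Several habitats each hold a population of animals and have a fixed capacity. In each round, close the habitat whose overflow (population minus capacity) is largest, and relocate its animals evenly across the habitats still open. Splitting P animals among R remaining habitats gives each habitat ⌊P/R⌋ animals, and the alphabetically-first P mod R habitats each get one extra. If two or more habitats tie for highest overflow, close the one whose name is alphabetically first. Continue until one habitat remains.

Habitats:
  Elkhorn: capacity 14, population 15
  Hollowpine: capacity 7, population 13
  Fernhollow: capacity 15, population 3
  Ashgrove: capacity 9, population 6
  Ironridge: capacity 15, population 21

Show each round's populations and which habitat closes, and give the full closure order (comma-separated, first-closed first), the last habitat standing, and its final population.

Closure order: Hollowpine, Ironridge, Elkhorn, Ashgrove
Last habitat: Fernhollow with 58 animals

Round 1: Ashgrove=6 Elkhorn=15 Fernhollow=3 Hollowpine=13 Ironridge=21 → close Hollowpine (overflow 6)
  13÷4 = 3 each, +1 to first 1
Round 2: Ashgrove=10 Elkhorn=18 Fernhollow=6 Ironridge=24 → close Ironridge (overflow 9)
  24÷3 = 8 each, +1 to first 0
Round 3: Ashgrove=18 Elkhorn=26 Fernhollow=14 → close Elkhorn (overflow 12)
  26÷2 = 13 each, +1 to first 0
Round 4: Ashgrove=31 Fernhollow=27 → close Ashgrove (overflow 22)
  31÷1 = 31 each, +1 to first 0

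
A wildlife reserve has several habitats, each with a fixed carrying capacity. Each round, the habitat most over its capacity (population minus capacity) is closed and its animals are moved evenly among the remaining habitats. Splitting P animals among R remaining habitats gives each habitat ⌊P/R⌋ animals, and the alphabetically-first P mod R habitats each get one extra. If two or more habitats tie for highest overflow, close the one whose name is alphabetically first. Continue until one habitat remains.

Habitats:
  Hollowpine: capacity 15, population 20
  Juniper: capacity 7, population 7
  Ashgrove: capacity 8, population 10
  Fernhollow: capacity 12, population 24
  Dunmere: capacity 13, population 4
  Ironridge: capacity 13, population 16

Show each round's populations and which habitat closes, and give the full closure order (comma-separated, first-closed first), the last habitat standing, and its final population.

Closure order: Fernhollow, Hollowpine, Ashgrove, Ironridge, Juniper
Last habitat: Dunmere with 81 animals

Round 1: Ashgrove=10 Dunmere=4 Fernhollow=24 Hollowpine=20 Ironridge=16 Juniper=7 → close Fernhollow (overflow 12)
  24÷5 = 4 each, +1 to first 4
Round 2: Ashgrove=15 Dunmere=9 Hollowpine=25 Ironridge=21 Juniper=11 → close Hollowpine (overflow 10)
  25÷4 = 6 each, +1 to first 1
Round 3: Ashgrove=22 Dunmere=15 Ironridge=27 Juniper=17 → close Ashgrove (overflow 14)
  22÷3 = 7 each, +1 to first 1
Round 4: Dunmere=23 Ironridge=34 Juniper=24 → close Ironridge (overflow 21)
  34÷2 = 17 each, +1 to first 0
Round 5: Dunmere=40 Juniper=41 → close Juniper (overflow 34)
  41÷1 = 41 each, +1 to first 0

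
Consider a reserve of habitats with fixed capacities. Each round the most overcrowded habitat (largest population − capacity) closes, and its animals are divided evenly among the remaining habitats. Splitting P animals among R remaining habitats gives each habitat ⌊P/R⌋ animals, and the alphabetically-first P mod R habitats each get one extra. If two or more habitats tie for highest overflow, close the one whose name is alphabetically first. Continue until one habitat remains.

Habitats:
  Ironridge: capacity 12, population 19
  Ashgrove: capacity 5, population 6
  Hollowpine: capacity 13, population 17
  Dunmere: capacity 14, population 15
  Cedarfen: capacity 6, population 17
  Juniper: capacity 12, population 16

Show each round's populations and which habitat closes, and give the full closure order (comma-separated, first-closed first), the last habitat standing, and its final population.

Closure order: Cedarfen, Ironridge, Hollowpine, Ashgrove, Dunmere
Last habitat: Juniper with 90 animals

Round 1: Ashgrove=6 Cedarfen=17 Dunmere=15 Hollowpine=17 Ironridge=19 Juniper=16 → close Cedarfen (overflow 11)
  17÷5 = 3 each, +1 to first 2
Round 2: Ashgrove=10 Dunmere=19 Hollowpine=20 Ironridge=22 Juniper=19 → close Ironridge (overflow 10)
  22÷4 = 5 each, +1 to first 2
Round 3: Ashgrove=16 Dunmere=25 Hollowpine=25 Juniper=24 → close Hollowpine (overflow 12)
  25÷3 = 8 each, +1 to first 1
Round 4: Ashgrove=25 Dunmere=33 Juniper=32 → close Ashgrove (overflow 20)
  25÷2 = 12 each, +1 to first 1
Round 5: Dunmere=46 Juniper=44 → close Dunmere (overflow 32)
  46÷1 = 46 each, +1 to first 0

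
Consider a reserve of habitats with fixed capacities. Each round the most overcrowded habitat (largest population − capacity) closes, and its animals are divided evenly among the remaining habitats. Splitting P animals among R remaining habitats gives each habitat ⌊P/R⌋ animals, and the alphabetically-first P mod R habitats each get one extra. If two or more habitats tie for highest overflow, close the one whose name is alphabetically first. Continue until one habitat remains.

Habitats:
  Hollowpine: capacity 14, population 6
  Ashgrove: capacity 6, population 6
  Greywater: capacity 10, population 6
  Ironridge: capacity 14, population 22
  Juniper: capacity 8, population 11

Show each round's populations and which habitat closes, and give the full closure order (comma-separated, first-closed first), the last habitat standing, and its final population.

Closure order: Ironridge, Juniper, Ashgrove, Greywater
Last habitat: Hollowpine with 51 animals

Round 1: Ashgrove=6 Greywater=6 Hollowpine=6 Ironridge=22 Juniper=11 → close Ironridge (overflow 8)
  22÷4 = 5 each, +1 to first 2
Round 2: Ashgrove=12 Greywater=12 Hollowpine=11 Juniper=16 → close Juniper (overflow 8)
  16÷3 = 5 each, +1 to first 1
Round 3: Ashgrove=18 Greywater=17 Hollowpine=16 → close Ashgrove (overflow 12)
  18÷2 = 9 each, +1 to first 0
Round 4: Greywater=26 Hollowpine=25 → close Greywater (overflow 16)
  26÷1 = 26 each, +1 to first 0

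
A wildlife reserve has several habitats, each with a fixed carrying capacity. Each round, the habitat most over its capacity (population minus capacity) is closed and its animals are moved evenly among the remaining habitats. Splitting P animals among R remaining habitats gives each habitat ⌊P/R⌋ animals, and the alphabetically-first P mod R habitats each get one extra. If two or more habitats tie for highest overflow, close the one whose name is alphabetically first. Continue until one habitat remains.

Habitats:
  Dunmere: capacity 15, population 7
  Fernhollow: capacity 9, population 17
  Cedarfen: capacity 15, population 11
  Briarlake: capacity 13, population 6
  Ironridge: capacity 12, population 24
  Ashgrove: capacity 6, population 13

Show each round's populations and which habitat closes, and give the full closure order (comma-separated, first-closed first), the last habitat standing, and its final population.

Closure order: Ironridge, Ashgrove, Fernhollow, Cedarfen, Briarlake
Last habitat: Dunmere with 78 animals

Round 1: Ashgrove=13 Briarlake=6 Cedarfen=11 Dunmere=7 Fernhollow=17 Ironridge=24 → close Ironridge (overflow 12)
  24÷5 = 4 each, +1 to first 4
Round 2: Ashgrove=18 Briarlake=11 Cedarfen=16 Dunmere=12 Fernhollow=21 → close Ashgrove (overflow 12)
  18÷4 = 4 each, +1 to first 2
Round 3: Briarlake=16 Cedarfen=21 Dunmere=16 Fernhollow=25 → close Fernhollow (overflow 16)
  25÷3 = 8 each, +1 to first 1
Round 4: Briarlake=25 Cedarfen=29 Dunmere=24 → close Cedarfen (overflow 14)
  29÷2 = 14 each, +1 to first 1
Round 5: Briarlake=40 Dunmere=38 → close Briarlake (overflow 27)
  40÷1 = 40 each, +1 to first 0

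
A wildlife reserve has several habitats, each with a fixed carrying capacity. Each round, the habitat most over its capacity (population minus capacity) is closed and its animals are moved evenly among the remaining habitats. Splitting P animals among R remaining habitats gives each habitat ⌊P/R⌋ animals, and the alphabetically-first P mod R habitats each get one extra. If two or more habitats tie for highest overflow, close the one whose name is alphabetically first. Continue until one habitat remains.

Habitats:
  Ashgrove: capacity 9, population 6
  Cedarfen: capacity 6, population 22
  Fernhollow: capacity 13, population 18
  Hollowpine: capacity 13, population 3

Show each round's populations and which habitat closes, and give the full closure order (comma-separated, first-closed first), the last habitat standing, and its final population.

Closure order: Cedarfen, Fernhollow, Ashgrove
Last habitat: Hollowpine with 49 animals

Round 1: Ashgrove=6 Cedarfen=22 Fernhollow=18 Hollowpine=3 → close Cedarfen (overflow 16)
  22÷3 = 7 each, +1 to first 1
Round 2: Ashgrove=14 Fernhollow=25 Hollowpine=10 → close Fernhollow (overflow 12)
  25÷2 = 12 each, +1 to first 1
Round 3: Ashgrove=27 Hollowpine=22 → close Ashgrove (overflow 18)
  27÷1 = 27 each, +1 to first 0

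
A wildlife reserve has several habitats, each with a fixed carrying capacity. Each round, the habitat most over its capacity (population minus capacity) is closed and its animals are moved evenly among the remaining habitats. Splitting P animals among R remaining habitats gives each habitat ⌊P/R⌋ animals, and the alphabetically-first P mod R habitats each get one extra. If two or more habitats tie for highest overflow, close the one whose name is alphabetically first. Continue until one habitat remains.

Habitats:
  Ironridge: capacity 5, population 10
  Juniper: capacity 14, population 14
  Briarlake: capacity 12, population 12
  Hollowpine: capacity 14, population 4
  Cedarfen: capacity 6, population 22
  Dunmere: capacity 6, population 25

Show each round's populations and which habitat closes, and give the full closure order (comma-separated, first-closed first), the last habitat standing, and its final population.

Round 1: Briarlake=12 Cedarfen=22 Dunmere=25 Hollowpine=4 Ironridge=10 Juniper=14 → close Dunmere (overflow 19)
  25÷5 = 5 each, +1 to first 0
Round 2: Briarlake=17 Cedarfen=27 Hollowpine=9 Ironridge=15 Juniper=19 → close Cedarfen (overflow 21)
  27÷4 = 6 each, +1 to first 3
Round 3: Briarlake=24 Hollowpine=16 Ironridge=22 Juniper=25 → close Ironridge (overflow 17)
  22÷3 = 7 each, +1 to first 1
Round 4: Briarlake=32 Hollowpine=23 Juniper=32 → close Briarlake (overflow 20)
  32÷2 = 16 each, +1 to first 0
Round 5: Hollowpine=39 Juniper=48 → close Juniper (overflow 34)
  48÷1 = 48 each, +1 to first 0

Closure order: Dunmere, Cedarfen, Ironridge, Briarlake, Juniper
Last habitat: Hollowpine with 87 animals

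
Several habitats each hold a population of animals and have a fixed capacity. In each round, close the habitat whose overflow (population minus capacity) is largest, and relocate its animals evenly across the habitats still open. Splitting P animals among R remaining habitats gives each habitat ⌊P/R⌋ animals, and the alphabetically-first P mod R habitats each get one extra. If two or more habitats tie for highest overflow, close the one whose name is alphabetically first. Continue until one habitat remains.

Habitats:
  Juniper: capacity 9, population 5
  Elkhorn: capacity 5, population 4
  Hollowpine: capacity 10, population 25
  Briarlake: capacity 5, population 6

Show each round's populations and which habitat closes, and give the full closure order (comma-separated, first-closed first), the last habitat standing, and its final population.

Closure order: Hollowpine, Briarlake, Elkhorn
Last habitat: Juniper with 40 animals

Round 1: Briarlake=6 Elkhorn=4 Hollowpine=25 Juniper=5 → close Hollowpine (overflow 15)
  25÷3 = 8 each, +1 to first 1
Round 2: Briarlake=15 Elkhorn=12 Juniper=13 → close Briarlake (overflow 10)
  15÷2 = 7 each, +1 to first 1
Round 3: Elkhorn=20 Juniper=20 → close Elkhorn (overflow 15)
  20÷1 = 20 each, +1 to first 0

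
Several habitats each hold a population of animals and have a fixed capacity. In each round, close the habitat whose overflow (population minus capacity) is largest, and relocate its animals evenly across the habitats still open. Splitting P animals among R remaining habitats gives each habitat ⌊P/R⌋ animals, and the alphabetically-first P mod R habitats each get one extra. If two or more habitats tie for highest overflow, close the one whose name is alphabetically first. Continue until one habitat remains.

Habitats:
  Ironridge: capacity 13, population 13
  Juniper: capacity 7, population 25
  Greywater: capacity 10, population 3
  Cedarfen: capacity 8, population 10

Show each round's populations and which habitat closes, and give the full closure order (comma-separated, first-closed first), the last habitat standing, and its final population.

Closure order: Juniper, Cedarfen, Ironridge
Last habitat: Greywater with 51 animals

Round 1: Cedarfen=10 Greywater=3 Ironridge=13 Juniper=25 → close Juniper (overflow 18)
  25÷3 = 8 each, +1 to first 1
Round 2: Cedarfen=19 Greywater=11 Ironridge=21 → close Cedarfen (overflow 11)
  19÷2 = 9 each, +1 to first 1
Round 3: Greywater=21 Ironridge=30 → close Ironridge (overflow 17)
  30÷1 = 30 each, +1 to first 0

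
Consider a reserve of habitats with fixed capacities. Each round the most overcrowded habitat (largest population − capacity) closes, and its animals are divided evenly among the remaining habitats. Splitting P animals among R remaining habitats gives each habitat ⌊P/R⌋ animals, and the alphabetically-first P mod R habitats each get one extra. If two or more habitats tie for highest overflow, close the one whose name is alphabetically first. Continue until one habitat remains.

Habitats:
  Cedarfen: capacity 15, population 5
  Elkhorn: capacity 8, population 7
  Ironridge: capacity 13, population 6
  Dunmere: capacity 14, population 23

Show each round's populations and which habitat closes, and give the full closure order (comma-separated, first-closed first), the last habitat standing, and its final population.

Round 1: Cedarfen=5 Dunmere=23 Elkhorn=7 Ironridge=6 → close Dunmere (overflow 9)
  23÷3 = 7 each, +1 to first 2
Round 2: Cedarfen=13 Elkhorn=15 Ironridge=13 → close Elkhorn (overflow 7)
  15÷2 = 7 each, +1 to first 1
Round 3: Cedarfen=21 Ironridge=20 → close Ironridge (overflow 7)
  20÷1 = 20 each, +1 to first 0

Closure order: Dunmere, Elkhorn, Ironridge
Last habitat: Cedarfen with 41 animals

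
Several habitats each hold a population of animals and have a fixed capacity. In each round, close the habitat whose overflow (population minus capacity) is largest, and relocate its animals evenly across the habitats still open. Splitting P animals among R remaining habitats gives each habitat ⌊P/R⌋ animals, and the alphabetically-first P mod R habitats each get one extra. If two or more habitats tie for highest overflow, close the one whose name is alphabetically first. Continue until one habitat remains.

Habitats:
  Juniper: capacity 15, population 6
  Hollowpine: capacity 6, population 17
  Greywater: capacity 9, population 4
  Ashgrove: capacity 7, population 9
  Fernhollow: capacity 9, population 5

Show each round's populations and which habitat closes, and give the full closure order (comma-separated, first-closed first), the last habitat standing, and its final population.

Round 1: Ashgrove=9 Fernhollow=5 Greywater=4 Hollowpine=17 Juniper=6 → close Hollowpine (overflow 11)
  17÷4 = 4 each, +1 to first 1
Round 2: Ashgrove=14 Fernhollow=9 Greywater=8 Juniper=10 → close Ashgrove (overflow 7)
  14÷3 = 4 each, +1 to first 2
Round 3: Fernhollow=14 Greywater=13 Juniper=14 → close Fernhollow (overflow 5)
  14÷2 = 7 each, +1 to first 0
Round 4: Greywater=20 Juniper=21 → close Greywater (overflow 11)
  20÷1 = 20 each, +1 to first 0

Closure order: Hollowpine, Ashgrove, Fernhollow, Greywater
Last habitat: Juniper with 41 animals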